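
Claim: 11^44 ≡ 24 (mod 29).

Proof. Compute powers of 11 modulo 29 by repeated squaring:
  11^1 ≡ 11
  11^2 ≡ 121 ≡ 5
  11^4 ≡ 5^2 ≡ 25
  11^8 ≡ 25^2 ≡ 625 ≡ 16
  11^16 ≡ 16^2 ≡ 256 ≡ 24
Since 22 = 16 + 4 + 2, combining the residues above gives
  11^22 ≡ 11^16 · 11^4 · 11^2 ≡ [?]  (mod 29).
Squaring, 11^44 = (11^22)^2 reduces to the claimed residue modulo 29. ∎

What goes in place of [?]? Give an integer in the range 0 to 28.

11^16 · 11^4 · 11^2 ≡ 24 · 25 · 5 = 3000.
3000 mod 29 = 13, so 11^22 ≡ 13 (mod 29).

13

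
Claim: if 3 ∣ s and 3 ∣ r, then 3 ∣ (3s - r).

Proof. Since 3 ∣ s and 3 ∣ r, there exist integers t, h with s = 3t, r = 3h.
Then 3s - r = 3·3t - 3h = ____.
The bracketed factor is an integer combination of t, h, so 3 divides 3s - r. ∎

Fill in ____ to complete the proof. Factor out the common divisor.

Each term has a factor of 3: 3·3t - 3h = 3·(-h + 3t).
Since -h + 3t is an integer, 3 ∣ (3s - r).

3(-h + 3t)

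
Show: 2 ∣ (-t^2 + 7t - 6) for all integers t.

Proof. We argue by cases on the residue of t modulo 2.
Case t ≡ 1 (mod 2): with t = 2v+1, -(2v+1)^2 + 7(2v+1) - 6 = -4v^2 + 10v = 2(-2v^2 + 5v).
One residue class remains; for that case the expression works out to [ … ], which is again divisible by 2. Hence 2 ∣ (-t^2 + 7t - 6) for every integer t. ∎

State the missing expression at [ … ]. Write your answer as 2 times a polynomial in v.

The residues treated are {1}, so the missing case is t ≡ 0 (mod 2); write t = 2v.
Then -(2v)^2 + 7(2v) - 6 = -4v^2 + 14v - 6 = 2(-2v^2 + 7v - 3).

2(-2v^2 + 7v - 3)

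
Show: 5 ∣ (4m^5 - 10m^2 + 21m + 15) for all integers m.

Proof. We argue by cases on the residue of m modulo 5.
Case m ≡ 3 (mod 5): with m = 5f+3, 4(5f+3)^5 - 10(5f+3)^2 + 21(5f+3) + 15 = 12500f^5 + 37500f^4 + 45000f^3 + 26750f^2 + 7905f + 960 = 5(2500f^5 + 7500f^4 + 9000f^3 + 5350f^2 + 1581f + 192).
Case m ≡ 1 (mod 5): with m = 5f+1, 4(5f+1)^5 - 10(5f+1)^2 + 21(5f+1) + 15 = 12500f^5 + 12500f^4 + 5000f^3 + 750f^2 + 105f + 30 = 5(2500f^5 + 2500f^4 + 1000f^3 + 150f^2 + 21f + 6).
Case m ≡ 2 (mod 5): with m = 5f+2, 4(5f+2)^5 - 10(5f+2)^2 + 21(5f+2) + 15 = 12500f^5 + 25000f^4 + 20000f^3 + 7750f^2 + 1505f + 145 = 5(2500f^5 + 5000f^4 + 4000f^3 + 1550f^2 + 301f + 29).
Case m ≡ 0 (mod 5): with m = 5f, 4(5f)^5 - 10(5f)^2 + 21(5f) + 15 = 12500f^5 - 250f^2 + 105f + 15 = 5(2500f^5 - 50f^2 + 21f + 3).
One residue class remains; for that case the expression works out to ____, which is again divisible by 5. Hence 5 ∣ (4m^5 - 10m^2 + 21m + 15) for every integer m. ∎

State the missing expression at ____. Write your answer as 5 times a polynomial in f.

Only m ≡ 4 (mod 5) is unaccounted for. Put m = 5f+4:
4(5f+4)^5 - 10(5f+4)^2 + 21(5f+4) + 15 expands to 12500f^5 + 50000f^4 + 80000f^3 + 63750f^2 + 25305f + 4035,
and factoring out 5 leaves 5(2500f^5 + 10000f^4 + 16000f^3 + 12750f^2 + 5061f + 807).

5(2500f^5 + 10000f^4 + 16000f^3 + 12750f^2 + 5061f + 807)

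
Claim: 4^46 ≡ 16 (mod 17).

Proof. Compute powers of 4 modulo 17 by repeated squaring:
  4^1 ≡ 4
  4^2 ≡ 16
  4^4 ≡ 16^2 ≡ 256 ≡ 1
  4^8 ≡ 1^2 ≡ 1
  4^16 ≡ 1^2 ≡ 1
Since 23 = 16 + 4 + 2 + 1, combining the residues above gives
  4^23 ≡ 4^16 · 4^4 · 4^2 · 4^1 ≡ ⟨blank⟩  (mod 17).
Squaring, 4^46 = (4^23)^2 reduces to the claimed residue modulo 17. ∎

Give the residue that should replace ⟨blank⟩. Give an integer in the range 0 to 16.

Multiply the listed residues: 1 · 1 · 16 · 4 = 1 → 16 → 64.
Reducing modulo 17: 64 = 3·17 + 13, so 4^23 ≡ 13.

13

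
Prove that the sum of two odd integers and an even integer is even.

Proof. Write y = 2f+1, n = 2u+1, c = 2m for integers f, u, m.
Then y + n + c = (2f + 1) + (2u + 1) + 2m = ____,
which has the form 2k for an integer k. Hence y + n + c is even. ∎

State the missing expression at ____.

2(f + m + u + 1)

Expanding: (2f + 1) + (2u + 1) + 2m = 2f + 2m + 2u + 2.
Every term is even; pulling out the factor of 2 gives 2(f + m + u + 1).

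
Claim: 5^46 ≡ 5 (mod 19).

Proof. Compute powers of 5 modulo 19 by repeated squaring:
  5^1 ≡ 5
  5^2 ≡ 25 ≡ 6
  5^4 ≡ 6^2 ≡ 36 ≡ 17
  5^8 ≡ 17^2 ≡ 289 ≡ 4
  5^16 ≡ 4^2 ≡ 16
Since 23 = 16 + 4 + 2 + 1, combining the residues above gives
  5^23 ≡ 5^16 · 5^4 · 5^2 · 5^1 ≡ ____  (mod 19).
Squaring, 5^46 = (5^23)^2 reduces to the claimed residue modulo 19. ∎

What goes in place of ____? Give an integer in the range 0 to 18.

9

5^16 · 5^4 · 5^2 · 5^1 ≡ 16 · 17 · 6 · 5 = 8160.
8160 mod 19 = 9, so 5^23 ≡ 9 (mod 19).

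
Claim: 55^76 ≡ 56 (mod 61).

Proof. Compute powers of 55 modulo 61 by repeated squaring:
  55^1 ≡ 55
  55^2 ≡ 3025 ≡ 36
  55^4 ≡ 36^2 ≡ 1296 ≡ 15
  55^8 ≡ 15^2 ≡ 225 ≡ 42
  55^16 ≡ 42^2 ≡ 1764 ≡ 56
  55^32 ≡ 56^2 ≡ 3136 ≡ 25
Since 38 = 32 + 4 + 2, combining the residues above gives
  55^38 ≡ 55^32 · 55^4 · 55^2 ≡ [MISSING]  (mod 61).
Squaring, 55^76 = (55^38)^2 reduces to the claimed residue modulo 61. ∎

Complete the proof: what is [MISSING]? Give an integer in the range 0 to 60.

55^32 · 55^4 · 55^2 ≡ 25 · 15 · 36 = 13500.
13500 mod 61 = 19, so 55^38 ≡ 19 (mod 61).

19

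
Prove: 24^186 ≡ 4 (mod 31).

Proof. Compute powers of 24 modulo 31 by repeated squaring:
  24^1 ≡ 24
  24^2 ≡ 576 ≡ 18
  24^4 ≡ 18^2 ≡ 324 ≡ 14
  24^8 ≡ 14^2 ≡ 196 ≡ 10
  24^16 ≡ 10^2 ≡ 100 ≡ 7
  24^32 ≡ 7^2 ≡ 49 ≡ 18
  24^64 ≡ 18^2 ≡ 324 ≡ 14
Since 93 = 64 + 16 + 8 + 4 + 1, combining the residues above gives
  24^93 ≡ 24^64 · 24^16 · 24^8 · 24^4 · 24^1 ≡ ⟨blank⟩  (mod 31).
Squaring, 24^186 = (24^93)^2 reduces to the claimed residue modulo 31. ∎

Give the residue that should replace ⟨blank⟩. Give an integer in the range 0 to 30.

24^64 · 24^16 · 24^8 · 24^4 · 24^1 ≡ 14 · 7 · 10 · 14 · 24 = 329280.
329280 mod 31 = 29, so 24^93 ≡ 29 (mod 31).

29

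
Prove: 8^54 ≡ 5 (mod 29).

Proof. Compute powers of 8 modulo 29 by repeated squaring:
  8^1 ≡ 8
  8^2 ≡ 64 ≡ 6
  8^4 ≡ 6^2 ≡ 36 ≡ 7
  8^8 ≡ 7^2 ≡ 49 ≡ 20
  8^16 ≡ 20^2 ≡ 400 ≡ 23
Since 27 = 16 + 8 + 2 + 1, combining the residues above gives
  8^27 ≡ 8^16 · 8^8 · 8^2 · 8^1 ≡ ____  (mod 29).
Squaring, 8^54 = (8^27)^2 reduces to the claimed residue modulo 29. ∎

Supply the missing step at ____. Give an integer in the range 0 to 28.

8^16 · 8^8 · 8^2 · 8^1 ≡ 23 · 20 · 6 · 8 = 22080.
22080 mod 29 = 11, so 8^27 ≡ 11 (mod 29).

11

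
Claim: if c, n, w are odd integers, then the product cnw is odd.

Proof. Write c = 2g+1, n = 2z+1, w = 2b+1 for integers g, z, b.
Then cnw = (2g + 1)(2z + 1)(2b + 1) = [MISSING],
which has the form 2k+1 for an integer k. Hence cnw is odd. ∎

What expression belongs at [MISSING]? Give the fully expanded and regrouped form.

2(4bgz + 2bg + 2bz + b + 2gz + g + z) + 1

(2g + 1)(2z + 1)(2b + 1) = 8bgz + 4bg + 4bz + 2b + 4gz + 2g + 2z + 1
= 2(4bgz + 2bg + 2bz + b + 2gz + g + z) + 1.
Since 4bgz + 2bg + 2bz + b + 2gz + g + z is an integer, the product is of the form 2k+1 for an integer k.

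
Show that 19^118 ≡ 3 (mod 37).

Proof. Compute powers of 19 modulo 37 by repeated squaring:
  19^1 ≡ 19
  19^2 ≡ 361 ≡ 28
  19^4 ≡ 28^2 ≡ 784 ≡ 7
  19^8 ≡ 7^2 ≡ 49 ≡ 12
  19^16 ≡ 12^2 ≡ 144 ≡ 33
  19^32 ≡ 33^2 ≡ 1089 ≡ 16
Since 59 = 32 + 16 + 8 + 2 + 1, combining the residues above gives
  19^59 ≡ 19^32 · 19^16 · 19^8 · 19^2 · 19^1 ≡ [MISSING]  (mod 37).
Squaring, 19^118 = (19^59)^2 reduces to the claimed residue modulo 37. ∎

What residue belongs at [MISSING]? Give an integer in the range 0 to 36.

19^32 · 19^16 · 19^8 · 19^2 · 19^1 ≡ 16 · 33 · 12 · 28 · 19 = 3370752.
3370752 mod 37 = 15, so 19^59 ≡ 15 (mod 37).

15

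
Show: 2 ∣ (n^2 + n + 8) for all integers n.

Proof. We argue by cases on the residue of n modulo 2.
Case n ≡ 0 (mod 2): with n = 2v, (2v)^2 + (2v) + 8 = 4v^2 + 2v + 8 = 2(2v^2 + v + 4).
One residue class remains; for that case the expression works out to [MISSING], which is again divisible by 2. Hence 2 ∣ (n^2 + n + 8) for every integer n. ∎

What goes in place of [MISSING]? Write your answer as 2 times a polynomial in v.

2(2v^2 + 3v + 5)

Only n ≡ 1 (mod 2) is unaccounted for. Put n = 2v+1:
(2v+1)^2 + (2v+1) + 8 expands to 4v^2 + 6v + 10,
and factoring out 2 leaves 2(2v^2 + 3v + 5).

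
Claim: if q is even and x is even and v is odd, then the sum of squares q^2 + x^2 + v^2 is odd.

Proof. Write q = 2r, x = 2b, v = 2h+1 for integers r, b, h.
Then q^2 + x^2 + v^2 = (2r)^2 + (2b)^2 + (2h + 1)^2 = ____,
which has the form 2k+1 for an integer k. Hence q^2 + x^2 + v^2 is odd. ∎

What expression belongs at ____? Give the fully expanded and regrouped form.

2(2b^2 + 2h^2 + 2h + 2r^2) + 1

Expanding: (2r)^2 + (2b)^2 + (2h + 1)^2 = 4b^2 + 4h^2 + 4h + 4r^2 + 1.
Every term except the constant is even, so this is 2(2b^2 + 2h^2 + 2h + 2r^2) + 1,
and 2b^2 + 2h^2 + 2h + 2r^2 ∈ ℤ gives the required form.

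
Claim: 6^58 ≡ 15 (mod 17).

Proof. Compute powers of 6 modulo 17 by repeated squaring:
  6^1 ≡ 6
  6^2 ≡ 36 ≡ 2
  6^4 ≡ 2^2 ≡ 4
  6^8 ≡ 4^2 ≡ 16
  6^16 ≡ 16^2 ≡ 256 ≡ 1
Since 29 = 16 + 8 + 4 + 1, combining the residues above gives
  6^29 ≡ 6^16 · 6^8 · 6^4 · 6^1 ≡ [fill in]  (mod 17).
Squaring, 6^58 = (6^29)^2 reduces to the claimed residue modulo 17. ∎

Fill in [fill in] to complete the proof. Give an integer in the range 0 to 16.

Multiply the listed residues: 1 · 16 · 4 · 6 = 16 → 64 → 384.
Reducing modulo 17: 384 = 22·17 + 10, so 6^29 ≡ 10.

10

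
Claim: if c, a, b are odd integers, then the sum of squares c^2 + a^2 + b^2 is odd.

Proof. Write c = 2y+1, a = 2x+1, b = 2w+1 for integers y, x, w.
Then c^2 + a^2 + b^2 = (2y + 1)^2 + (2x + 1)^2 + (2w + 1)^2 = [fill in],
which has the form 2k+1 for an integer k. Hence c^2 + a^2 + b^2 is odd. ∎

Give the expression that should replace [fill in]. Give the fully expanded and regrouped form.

(2y + 1)^2 + (2x + 1)^2 + (2w + 1)^2 = 4w^2 + 4w + 4x^2 + 4x + 4y^2 + 4y + 3
= 2(2w^2 + 2w + 2x^2 + 2x + 2y^2 + 2y + 1) + 1.
Since 2w^2 + 2w + 2x^2 + 2x + 2y^2 + 2y + 1 is an integer, the sum of squares is of the form 2k+1 for an integer k.

2(2w^2 + 2w + 2x^2 + 2x + 2y^2 + 2y + 1) + 1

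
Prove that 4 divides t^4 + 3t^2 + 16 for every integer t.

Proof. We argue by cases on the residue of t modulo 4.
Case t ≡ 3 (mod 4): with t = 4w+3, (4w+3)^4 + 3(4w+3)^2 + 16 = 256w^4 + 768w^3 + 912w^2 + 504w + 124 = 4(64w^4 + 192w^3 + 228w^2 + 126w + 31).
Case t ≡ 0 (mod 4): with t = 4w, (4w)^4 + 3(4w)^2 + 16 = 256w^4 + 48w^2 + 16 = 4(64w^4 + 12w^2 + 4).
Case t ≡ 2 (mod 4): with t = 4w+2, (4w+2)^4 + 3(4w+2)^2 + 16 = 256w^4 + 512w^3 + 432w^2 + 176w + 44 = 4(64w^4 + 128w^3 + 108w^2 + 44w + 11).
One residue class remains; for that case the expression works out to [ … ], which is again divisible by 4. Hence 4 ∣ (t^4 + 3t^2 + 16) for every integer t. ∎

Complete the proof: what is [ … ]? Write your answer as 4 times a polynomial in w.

4(64w^4 + 64w^3 + 36w^2 + 10w + 5)

The residues treated are {3, 0, 2}, so the missing case is t ≡ 1 (mod 4); write t = 4w+1.
Then (4w+1)^4 + 3(4w+1)^2 + 16 = 256w^4 + 256w^3 + 144w^2 + 40w + 20 = 4(64w^4 + 64w^3 + 36w^2 + 10w + 5).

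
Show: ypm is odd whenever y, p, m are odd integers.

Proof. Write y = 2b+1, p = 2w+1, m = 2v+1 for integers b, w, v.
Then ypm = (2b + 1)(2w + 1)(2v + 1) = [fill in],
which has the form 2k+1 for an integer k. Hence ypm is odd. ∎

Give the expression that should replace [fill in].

Expanding: (2b + 1)(2w + 1)(2v + 1) = 8bvw + 4bv + 4bw + 2b + 4vw + 2v + 2w + 1.
Every term except the constant is even, so this is 2(4bvw + 2bv + 2bw + b + 2vw + v + w) + 1,
and 4bvw + 2bv + 2bw + b + 2vw + v + w ∈ ℤ gives the required form.

2(4bvw + 2bv + 2bw + b + 2vw + v + w) + 1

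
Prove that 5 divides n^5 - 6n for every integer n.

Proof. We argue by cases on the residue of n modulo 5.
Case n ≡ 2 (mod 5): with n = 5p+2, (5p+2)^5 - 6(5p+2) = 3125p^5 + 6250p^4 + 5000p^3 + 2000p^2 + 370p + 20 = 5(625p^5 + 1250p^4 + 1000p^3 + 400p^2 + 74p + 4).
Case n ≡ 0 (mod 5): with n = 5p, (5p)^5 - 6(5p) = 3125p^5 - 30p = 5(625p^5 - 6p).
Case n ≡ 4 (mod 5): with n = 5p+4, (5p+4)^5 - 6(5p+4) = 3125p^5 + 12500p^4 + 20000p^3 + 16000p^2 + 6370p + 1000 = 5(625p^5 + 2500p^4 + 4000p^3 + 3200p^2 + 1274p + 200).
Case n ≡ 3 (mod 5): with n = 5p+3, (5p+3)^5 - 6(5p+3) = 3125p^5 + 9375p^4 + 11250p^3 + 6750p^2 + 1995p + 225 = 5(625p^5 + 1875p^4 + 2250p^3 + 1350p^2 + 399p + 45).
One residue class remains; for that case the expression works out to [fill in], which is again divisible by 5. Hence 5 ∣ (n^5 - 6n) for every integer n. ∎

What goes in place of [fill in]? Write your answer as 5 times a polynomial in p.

Only n ≡ 1 (mod 5) is unaccounted for. Put n = 5p+1:
(5p+1)^5 - 6(5p+1) expands to 3125p^5 + 3125p^4 + 1250p^3 + 250p^2 - 5p - 5,
and factoring out 5 leaves 5(625p^5 + 625p^4 + 250p^3 + 50p^2 - p - 1).

5(625p^5 + 625p^4 + 250p^3 + 50p^2 - p - 1)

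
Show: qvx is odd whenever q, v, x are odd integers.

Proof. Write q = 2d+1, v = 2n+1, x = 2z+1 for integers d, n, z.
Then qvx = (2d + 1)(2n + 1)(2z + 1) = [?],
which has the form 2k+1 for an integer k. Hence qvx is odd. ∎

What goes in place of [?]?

2(4dnz + 2dn + 2dz + d + 2nz + n + z) + 1

Expanding: (2d + 1)(2n + 1)(2z + 1) = 8dnz + 4dn + 4dz + 2d + 4nz + 2n + 2z + 1.
Every term except the constant is even, so this is 2(4dnz + 2dn + 2dz + d + 2nz + n + z) + 1,
and 4dnz + 2dn + 2dz + d + 2nz + n + z ∈ ℤ gives the required form.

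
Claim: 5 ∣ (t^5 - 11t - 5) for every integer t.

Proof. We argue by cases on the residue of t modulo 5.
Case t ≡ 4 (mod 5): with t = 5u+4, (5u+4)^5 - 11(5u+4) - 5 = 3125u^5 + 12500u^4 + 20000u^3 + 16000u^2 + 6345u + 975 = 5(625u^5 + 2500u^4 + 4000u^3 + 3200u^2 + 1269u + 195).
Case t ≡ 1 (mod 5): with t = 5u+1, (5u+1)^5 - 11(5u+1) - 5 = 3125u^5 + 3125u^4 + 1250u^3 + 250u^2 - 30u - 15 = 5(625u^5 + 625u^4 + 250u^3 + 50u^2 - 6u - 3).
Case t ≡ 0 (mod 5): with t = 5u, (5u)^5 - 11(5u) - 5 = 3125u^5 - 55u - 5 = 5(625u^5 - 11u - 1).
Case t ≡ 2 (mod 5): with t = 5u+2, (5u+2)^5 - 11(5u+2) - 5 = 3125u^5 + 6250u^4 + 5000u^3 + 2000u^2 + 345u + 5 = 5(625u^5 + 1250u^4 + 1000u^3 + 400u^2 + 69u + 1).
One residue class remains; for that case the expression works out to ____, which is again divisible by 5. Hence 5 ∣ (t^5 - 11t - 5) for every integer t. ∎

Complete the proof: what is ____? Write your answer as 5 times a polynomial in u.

Only t ≡ 3 (mod 5) is unaccounted for. Put t = 5u+3:
(5u+3)^5 - 11(5u+3) - 5 expands to 3125u^5 + 9375u^4 + 11250u^3 + 6750u^2 + 1970u + 205,
and factoring out 5 leaves 5(625u^5 + 1875u^4 + 2250u^3 + 1350u^2 + 394u + 41).

5(625u^5 + 1875u^4 + 2250u^3 + 1350u^2 + 394u + 41)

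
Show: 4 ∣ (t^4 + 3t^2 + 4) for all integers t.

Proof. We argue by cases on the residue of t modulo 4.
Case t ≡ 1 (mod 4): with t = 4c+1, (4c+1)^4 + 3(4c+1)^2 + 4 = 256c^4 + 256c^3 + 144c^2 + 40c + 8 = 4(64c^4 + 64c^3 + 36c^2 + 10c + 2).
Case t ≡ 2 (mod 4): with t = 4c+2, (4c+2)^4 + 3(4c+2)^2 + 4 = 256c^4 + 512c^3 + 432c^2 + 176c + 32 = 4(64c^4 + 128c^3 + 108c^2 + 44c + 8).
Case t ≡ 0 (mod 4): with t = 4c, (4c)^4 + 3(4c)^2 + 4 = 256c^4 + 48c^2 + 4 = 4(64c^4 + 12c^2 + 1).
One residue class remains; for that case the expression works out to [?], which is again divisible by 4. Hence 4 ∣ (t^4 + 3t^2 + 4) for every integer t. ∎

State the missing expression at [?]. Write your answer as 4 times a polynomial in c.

Only t ≡ 3 (mod 4) is unaccounted for. Put t = 4c+3:
(4c+3)^4 + 3(4c+3)^2 + 4 expands to 256c^4 + 768c^3 + 912c^2 + 504c + 112,
and factoring out 4 leaves 4(64c^4 + 192c^3 + 228c^2 + 126c + 28).

4(64c^4 + 192c^3 + 228c^2 + 126c + 28)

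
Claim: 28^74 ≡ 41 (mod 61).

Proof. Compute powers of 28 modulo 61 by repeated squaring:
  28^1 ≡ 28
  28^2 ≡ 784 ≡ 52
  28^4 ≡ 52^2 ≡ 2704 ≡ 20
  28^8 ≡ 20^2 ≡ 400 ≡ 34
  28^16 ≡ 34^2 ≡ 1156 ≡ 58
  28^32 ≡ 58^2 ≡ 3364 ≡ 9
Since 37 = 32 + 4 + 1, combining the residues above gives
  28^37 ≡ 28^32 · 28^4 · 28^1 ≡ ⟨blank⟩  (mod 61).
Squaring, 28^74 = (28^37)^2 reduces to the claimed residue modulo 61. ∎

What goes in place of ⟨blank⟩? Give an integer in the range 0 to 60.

38

28^32 · 28^4 · 28^1 ≡ 9 · 20 · 28 = 5040.
5040 mod 61 = 38, so 28^37 ≡ 38 (mod 61).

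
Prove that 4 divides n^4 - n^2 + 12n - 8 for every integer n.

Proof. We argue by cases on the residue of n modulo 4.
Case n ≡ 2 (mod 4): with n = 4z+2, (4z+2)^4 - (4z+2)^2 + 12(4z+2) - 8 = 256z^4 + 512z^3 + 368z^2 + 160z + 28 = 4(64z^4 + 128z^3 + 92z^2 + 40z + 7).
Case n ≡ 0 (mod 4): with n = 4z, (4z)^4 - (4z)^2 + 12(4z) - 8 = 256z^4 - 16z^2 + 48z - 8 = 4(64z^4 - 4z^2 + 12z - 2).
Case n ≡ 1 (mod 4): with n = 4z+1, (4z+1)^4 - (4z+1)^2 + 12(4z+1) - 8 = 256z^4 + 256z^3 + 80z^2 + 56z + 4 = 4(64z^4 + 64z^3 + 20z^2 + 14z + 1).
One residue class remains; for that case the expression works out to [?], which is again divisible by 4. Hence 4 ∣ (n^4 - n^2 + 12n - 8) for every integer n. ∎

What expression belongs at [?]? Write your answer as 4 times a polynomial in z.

The residues treated are {2, 0, 1}, so the missing case is n ≡ 3 (mod 4); write n = 4z+3.
Then (4z+3)^4 - (4z+3)^2 + 12(4z+3) - 8 = 256z^4 + 768z^3 + 848z^2 + 456z + 100 = 4(64z^4 + 192z^3 + 212z^2 + 114z + 25).

4(64z^4 + 192z^3 + 212z^2 + 114z + 25)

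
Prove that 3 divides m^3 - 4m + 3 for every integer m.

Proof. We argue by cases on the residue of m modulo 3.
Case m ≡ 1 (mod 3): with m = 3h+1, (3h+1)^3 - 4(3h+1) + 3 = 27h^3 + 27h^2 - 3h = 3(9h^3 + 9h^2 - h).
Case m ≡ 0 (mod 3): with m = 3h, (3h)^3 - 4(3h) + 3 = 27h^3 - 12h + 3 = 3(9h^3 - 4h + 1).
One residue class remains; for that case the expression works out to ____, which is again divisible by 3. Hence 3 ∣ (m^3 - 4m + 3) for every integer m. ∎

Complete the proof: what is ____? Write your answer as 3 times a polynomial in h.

The residues treated are {1, 0}, so the missing case is m ≡ 2 (mod 3); write m = 3h+2.
Then (3h+2)^3 - 4(3h+2) + 3 = 27h^3 + 54h^2 + 24h + 3 = 3(9h^3 + 18h^2 + 8h + 1).

3(9h^3 + 18h^2 + 8h + 1)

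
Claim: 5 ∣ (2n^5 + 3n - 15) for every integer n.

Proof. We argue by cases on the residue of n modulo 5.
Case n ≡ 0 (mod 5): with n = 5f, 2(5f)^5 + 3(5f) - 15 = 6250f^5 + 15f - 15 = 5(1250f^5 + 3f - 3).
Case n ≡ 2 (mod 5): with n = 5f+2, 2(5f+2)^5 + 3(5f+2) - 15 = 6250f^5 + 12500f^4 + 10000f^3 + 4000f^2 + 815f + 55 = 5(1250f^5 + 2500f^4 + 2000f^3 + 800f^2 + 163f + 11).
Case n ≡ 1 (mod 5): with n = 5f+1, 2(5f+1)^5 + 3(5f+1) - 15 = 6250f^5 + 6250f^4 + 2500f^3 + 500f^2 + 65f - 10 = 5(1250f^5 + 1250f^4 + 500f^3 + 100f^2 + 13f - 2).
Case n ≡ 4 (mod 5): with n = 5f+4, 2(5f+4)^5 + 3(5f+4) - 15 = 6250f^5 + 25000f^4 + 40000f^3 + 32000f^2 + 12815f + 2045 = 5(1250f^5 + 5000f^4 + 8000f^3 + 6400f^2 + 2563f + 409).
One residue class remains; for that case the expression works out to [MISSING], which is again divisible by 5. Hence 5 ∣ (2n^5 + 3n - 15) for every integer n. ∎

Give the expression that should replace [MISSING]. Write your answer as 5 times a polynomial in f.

5(1250f^5 + 3750f^4 + 4500f^3 + 2700f^2 + 813f + 96)

Only n ≡ 3 (mod 5) is unaccounted for. Put n = 5f+3:
2(5f+3)^5 + 3(5f+3) - 15 expands to 6250f^5 + 18750f^4 + 22500f^3 + 13500f^2 + 4065f + 480,
and factoring out 5 leaves 5(1250f^5 + 3750f^4 + 4500f^3 + 2700f^2 + 813f + 96).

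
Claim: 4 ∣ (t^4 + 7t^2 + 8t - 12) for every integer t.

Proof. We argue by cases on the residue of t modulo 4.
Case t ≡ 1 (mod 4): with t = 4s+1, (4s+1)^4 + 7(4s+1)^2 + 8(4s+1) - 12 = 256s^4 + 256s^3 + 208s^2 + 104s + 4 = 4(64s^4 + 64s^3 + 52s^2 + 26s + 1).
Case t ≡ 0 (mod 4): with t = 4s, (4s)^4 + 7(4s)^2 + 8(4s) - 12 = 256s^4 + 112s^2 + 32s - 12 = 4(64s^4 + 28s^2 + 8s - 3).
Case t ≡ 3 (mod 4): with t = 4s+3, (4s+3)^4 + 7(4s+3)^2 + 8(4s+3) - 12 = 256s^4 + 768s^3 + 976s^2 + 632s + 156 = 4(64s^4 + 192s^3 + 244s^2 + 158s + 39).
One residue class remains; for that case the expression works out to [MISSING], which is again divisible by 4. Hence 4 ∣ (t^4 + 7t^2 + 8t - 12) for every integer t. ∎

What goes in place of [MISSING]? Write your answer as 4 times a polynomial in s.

Only t ≡ 2 (mod 4) is unaccounted for. Put t = 4s+2:
(4s+2)^4 + 7(4s+2)^2 + 8(4s+2) - 12 expands to 256s^4 + 512s^3 + 496s^2 + 272s + 48,
and factoring out 4 leaves 4(64s^4 + 128s^3 + 124s^2 + 68s + 12).

4(64s^4 + 128s^3 + 124s^2 + 68s + 12)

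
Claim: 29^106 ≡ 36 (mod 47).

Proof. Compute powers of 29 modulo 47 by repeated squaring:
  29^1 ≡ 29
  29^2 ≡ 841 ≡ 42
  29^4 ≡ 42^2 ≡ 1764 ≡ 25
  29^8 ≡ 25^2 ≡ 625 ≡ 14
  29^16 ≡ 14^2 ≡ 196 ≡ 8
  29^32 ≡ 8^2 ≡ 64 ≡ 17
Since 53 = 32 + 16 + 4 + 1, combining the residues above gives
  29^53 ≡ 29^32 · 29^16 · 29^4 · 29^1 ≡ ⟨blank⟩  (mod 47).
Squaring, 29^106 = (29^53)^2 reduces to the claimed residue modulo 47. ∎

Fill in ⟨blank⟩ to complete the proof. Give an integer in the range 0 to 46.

41

Multiply the listed residues: 17 · 8 · 25 · 29 = 136 → 3400 → 98600.
Reducing modulo 47: 98600 = 2097·47 + 41, so 29^53 ≡ 41.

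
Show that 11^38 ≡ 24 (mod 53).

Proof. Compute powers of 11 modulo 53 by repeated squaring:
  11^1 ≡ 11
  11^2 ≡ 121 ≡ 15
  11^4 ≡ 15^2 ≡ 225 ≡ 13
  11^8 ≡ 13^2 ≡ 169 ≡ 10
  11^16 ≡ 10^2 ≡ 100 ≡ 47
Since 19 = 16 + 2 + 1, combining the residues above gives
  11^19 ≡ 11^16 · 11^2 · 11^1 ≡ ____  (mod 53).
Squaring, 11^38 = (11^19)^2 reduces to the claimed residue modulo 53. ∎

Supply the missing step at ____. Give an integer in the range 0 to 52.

11^16 · 11^2 · 11^1 ≡ 47 · 15 · 11 = 7755.
7755 mod 53 = 17, so 11^19 ≡ 17 (mod 53).

17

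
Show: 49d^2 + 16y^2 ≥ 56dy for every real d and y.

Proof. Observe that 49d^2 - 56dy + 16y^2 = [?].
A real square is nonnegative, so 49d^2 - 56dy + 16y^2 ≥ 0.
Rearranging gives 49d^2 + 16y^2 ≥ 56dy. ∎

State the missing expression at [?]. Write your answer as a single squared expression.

The leading and trailing coefficients are 7^2 and 4^2, and 56 = 2·7·4, so the trinomial is (7d - 4y)^2.
Hence 49d^2 - 56dy + 16y^2 ≥ 0.

(7d - 4y)^2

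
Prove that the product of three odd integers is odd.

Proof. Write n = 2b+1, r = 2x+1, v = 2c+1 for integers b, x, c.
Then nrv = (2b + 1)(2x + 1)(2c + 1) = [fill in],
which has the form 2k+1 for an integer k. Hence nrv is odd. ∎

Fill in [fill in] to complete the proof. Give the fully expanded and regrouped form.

(2b + 1)(2x + 1)(2c + 1) = 8bcx + 4bc + 4bx + 2b + 4cx + 2c + 2x + 1
= 2(4bcx + 2bc + 2bx + b + 2cx + c + x) + 1.
Since 4bcx + 2bc + 2bx + b + 2cx + c + x is an integer, the product is of the form 2k+1 for an integer k.

2(4bcx + 2bc + 2bx + b + 2cx + c + x) + 1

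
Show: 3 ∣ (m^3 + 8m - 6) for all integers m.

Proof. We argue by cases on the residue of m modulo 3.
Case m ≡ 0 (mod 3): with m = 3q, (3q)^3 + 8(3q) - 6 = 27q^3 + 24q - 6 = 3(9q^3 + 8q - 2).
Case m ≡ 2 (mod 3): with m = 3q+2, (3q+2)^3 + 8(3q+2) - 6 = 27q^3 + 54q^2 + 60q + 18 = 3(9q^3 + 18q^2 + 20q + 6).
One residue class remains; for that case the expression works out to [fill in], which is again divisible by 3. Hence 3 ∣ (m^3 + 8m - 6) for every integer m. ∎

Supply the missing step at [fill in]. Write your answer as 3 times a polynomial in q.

Only m ≡ 1 (mod 3) is unaccounted for. Put m = 3q+1:
(3q+1)^3 + 8(3q+1) - 6 expands to 27q^3 + 27q^2 + 33q + 3,
and factoring out 3 leaves 3(9q^3 + 9q^2 + 11q + 1).

3(9q^3 + 9q^2 + 11q + 1)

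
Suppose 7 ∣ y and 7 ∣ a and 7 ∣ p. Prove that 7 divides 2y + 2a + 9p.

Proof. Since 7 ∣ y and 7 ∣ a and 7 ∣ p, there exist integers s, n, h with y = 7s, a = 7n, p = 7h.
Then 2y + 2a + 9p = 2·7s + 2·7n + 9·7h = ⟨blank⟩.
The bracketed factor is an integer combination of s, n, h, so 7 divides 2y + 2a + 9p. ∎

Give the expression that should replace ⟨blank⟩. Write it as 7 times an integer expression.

7(9h + 2n + 2s)

Pull the common 7 out of every term: 2·7s + 2·7n + 9·7h = 7(9h + 2n + 2s).
9h + 2n + 2s is an integer, which exhibits the divisibility.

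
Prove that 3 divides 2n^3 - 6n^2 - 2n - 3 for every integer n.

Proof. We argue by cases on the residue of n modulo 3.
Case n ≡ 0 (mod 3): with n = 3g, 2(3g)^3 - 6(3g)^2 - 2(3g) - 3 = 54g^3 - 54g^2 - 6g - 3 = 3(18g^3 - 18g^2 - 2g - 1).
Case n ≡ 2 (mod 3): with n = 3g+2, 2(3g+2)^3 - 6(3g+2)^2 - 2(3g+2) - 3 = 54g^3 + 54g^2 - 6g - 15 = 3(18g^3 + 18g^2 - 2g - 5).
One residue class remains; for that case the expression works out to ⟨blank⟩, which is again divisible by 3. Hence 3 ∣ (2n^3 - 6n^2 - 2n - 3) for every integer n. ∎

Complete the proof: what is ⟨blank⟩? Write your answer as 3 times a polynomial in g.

Only n ≡ 1 (mod 3) is unaccounted for. Put n = 3g+1:
2(3g+1)^3 - 6(3g+1)^2 - 2(3g+1) - 3 expands to 54g^3 - 24g - 9,
and factoring out 3 leaves 3(18g^3 - 8g - 3).

3(18g^3 - 8g - 3)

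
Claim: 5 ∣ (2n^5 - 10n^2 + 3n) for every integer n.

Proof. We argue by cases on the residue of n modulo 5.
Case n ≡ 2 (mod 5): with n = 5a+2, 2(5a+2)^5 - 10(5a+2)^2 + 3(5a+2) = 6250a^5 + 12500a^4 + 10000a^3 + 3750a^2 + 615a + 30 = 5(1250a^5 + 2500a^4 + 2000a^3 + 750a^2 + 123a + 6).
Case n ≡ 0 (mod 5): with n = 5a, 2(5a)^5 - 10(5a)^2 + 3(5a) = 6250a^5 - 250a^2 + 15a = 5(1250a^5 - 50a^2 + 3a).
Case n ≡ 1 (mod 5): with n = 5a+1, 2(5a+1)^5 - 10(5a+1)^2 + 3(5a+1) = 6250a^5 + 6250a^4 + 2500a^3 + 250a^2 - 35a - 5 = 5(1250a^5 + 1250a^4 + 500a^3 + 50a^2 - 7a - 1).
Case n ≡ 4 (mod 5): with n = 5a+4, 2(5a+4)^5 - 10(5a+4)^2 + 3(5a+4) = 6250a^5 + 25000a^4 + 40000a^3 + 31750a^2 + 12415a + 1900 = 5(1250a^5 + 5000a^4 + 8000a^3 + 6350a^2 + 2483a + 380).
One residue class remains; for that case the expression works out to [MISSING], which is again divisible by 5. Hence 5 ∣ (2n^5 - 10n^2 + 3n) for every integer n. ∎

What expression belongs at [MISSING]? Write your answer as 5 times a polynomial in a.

Only n ≡ 3 (mod 5) is unaccounted for. Put n = 5a+3:
2(5a+3)^5 - 10(5a+3)^2 + 3(5a+3) expands to 6250a^5 + 18750a^4 + 22500a^3 + 13250a^2 + 3765a + 405,
and factoring out 5 leaves 5(1250a^5 + 3750a^4 + 4500a^3 + 2650a^2 + 753a + 81).

5(1250a^5 + 3750a^4 + 4500a^3 + 2650a^2 + 753a + 81)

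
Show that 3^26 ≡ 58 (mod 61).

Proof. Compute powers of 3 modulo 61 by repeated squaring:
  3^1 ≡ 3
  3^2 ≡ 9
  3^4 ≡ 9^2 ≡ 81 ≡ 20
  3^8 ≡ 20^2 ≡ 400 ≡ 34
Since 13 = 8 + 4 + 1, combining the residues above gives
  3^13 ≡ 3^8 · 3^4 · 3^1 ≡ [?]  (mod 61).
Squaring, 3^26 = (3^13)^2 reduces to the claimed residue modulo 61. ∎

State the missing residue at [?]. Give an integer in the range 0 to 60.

3^8 · 3^4 · 3^1 ≡ 34 · 20 · 3 = 2040.
2040 mod 61 = 27, so 3^13 ≡ 27 (mod 61).

27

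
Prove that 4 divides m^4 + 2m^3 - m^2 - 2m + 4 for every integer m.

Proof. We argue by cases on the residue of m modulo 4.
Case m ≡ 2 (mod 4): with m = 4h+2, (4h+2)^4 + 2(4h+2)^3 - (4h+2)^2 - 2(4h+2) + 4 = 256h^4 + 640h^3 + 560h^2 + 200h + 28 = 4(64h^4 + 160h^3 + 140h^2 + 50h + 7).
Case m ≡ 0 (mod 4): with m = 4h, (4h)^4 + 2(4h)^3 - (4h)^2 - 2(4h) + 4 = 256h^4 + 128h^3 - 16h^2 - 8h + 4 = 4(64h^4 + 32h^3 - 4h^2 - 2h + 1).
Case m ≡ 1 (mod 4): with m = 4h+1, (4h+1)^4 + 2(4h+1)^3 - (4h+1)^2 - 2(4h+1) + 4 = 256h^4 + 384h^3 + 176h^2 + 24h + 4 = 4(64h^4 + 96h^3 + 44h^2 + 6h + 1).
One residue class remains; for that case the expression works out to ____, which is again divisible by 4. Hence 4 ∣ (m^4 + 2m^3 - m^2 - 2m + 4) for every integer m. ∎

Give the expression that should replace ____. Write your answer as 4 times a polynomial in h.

4(64h^4 + 224h^3 + 284h^2 + 154h + 31)

The residues treated are {2, 0, 1}, so the missing case is m ≡ 3 (mod 4); write m = 4h+3.
Then (4h+3)^4 + 2(4h+3)^3 - (4h+3)^2 - 2(4h+3) + 4 = 256h^4 + 896h^3 + 1136h^2 + 616h + 124 = 4(64h^4 + 224h^3 + 284h^2 + 154h + 31).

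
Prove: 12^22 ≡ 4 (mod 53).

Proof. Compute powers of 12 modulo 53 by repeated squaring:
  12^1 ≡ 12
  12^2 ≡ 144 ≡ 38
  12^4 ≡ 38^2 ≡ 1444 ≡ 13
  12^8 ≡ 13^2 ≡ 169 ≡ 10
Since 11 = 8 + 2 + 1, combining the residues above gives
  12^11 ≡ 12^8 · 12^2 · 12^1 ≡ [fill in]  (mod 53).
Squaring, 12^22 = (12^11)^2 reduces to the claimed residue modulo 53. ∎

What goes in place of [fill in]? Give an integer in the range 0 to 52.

2

12^8 · 12^2 · 12^1 ≡ 10 · 38 · 12 = 4560.
4560 mod 53 = 2, so 12^11 ≡ 2 (mod 53).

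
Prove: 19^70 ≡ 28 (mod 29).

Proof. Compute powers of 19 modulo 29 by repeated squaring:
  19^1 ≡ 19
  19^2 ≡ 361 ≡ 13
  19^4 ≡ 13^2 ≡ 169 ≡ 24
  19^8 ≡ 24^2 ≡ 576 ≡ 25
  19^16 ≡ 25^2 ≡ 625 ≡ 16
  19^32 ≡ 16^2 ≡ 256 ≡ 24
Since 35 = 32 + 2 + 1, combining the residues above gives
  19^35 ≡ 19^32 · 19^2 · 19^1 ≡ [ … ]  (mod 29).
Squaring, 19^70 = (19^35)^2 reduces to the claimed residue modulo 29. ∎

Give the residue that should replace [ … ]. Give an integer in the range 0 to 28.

19^32 · 19^2 · 19^1 ≡ 24 · 13 · 19 = 5928.
5928 mod 29 = 12, so 19^35 ≡ 12 (mod 29).

12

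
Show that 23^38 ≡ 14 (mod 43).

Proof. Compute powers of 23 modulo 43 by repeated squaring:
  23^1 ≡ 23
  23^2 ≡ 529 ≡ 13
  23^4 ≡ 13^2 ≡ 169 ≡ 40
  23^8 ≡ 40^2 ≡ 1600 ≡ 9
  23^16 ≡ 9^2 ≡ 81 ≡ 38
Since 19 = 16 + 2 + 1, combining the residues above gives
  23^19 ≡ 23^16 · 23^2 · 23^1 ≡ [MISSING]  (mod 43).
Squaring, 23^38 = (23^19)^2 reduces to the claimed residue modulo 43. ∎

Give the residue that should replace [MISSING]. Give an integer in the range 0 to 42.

Multiply the listed residues: 38 · 13 · 23 = 494 → 11362.
Reducing modulo 43: 11362 = 264·43 + 10, so 23^19 ≡ 10.

10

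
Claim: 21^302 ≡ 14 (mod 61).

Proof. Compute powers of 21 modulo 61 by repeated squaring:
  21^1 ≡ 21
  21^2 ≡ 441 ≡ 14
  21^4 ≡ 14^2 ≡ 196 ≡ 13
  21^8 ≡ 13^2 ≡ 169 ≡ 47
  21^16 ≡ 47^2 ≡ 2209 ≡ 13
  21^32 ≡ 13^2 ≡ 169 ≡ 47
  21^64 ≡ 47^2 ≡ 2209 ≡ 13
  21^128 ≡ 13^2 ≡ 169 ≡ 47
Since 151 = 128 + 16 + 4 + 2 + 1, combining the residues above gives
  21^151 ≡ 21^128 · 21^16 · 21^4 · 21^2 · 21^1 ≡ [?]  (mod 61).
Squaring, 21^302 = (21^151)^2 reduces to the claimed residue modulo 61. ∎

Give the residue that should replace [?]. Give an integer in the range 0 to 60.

40

21^128 · 21^16 · 21^4 · 21^2 · 21^1 ≡ 47 · 13 · 13 · 14 · 21 = 2335242.
2335242 mod 61 = 40, so 21^151 ≡ 40 (mod 61).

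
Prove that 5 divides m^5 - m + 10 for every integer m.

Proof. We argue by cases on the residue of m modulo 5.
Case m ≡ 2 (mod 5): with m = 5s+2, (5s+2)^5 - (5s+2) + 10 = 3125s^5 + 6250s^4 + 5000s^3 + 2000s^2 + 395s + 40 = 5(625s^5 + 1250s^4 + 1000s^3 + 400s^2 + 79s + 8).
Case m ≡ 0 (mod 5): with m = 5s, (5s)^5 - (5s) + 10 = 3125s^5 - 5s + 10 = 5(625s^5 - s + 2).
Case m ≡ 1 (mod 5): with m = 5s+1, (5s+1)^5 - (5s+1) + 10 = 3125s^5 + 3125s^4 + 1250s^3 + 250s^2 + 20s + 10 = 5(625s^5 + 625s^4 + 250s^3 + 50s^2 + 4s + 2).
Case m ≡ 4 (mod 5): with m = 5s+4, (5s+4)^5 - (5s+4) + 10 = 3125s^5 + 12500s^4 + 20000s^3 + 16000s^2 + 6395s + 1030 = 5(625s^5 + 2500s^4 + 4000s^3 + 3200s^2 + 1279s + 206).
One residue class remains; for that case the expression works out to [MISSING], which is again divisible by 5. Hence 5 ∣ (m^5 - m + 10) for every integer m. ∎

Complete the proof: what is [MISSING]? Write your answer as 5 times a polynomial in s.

5(625s^5 + 1875s^4 + 2250s^3 + 1350s^2 + 404s + 50)

Only m ≡ 3 (mod 5) is unaccounted for. Put m = 5s+3:
(5s+3)^5 - (5s+3) + 10 expands to 3125s^5 + 9375s^4 + 11250s^3 + 6750s^2 + 2020s + 250,
and factoring out 5 leaves 5(625s^5 + 1875s^4 + 2250s^3 + 1350s^2 + 404s + 50).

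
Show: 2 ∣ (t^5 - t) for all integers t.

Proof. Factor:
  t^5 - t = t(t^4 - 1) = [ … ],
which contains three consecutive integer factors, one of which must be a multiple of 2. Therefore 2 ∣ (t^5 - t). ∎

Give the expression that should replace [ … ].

(t - 1)t(t + 1)(t^2 + 1)

t^4 - 1 = (t^2 - 1)(t^2 + 1), and t^2 - 1 = (t-1)(t+1).
So t(t^4 - 1) = (t - 1)t(t + 1)(t^2 + 1).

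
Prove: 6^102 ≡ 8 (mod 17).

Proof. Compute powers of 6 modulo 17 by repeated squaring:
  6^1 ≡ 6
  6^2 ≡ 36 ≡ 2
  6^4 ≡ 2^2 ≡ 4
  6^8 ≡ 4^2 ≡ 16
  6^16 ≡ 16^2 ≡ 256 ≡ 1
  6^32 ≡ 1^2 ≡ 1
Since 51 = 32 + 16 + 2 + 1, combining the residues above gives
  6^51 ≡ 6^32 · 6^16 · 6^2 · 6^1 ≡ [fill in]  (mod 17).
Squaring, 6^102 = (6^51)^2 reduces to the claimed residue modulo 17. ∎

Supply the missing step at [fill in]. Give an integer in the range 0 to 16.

Multiply the listed residues: 1 · 1 · 2 · 6 = 1 → 2 → 12.
Reducing modulo 17: 12 = 0·17 + 12, so 6^51 ≡ 12.

12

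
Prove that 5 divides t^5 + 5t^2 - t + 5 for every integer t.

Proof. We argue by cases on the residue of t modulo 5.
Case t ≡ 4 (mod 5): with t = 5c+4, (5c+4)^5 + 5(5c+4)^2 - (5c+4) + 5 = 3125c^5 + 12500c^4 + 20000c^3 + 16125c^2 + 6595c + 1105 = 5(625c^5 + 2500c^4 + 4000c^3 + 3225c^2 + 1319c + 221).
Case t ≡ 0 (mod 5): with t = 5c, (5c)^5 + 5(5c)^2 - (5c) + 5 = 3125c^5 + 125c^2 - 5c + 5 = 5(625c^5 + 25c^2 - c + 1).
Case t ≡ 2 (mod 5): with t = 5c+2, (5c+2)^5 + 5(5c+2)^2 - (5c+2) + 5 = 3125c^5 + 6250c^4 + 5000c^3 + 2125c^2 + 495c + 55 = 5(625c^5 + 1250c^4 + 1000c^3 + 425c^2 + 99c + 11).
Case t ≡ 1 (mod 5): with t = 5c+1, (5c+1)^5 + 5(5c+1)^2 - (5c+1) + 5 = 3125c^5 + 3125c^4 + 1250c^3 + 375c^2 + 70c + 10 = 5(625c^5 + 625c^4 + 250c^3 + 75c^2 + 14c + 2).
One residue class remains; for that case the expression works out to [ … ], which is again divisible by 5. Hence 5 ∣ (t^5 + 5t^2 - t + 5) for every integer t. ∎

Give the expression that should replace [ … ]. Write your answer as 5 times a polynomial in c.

5(625c^5 + 1875c^4 + 2250c^3 + 1375c^2 + 434c + 58)

Only t ≡ 3 (mod 5) is unaccounted for. Put t = 5c+3:
(5c+3)^5 + 5(5c+3)^2 - (5c+3) + 5 expands to 3125c^5 + 9375c^4 + 11250c^3 + 6875c^2 + 2170c + 290,
and factoring out 5 leaves 5(625c^5 + 1875c^4 + 2250c^3 + 1375c^2 + 434c + 58).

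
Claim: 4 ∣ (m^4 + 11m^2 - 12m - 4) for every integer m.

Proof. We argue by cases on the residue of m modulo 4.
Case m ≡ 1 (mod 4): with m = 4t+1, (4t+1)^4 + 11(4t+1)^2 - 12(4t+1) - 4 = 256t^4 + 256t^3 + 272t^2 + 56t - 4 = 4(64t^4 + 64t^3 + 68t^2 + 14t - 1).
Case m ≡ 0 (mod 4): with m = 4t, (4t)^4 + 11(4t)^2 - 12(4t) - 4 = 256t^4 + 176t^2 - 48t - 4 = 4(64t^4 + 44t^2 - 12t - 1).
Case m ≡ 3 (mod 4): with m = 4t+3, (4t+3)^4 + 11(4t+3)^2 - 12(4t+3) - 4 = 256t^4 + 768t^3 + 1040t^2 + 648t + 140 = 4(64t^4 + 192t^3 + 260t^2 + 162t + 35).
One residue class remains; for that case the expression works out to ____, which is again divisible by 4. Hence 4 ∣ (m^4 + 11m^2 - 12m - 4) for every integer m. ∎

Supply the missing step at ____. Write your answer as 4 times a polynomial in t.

The residues treated are {1, 0, 3}, so the missing case is m ≡ 2 (mod 4); write m = 4t+2.
Then (4t+2)^4 + 11(4t+2)^2 - 12(4t+2) - 4 = 256t^4 + 512t^3 + 560t^2 + 256t + 32 = 4(64t^4 + 128t^3 + 140t^2 + 64t + 8).

4(64t^4 + 128t^3 + 140t^2 + 64t + 8)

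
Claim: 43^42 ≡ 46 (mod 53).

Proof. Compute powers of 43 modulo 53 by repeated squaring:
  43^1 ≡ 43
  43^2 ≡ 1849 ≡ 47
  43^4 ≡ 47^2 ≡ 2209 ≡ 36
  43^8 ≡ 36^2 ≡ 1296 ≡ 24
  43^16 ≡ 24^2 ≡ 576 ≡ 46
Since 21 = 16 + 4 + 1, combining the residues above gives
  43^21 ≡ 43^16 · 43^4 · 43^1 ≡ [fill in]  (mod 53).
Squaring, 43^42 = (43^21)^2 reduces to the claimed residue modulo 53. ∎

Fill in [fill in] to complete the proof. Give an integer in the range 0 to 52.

43^16 · 43^4 · 43^1 ≡ 46 · 36 · 43 = 71208.
71208 mod 53 = 29, so 43^21 ≡ 29 (mod 53).

29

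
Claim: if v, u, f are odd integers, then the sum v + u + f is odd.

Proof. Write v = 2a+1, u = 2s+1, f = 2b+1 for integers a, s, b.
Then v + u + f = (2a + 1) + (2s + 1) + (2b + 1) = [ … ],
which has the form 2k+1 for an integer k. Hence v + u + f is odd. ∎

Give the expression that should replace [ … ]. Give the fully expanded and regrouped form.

(2a + 1) + (2s + 1) + (2b + 1) = 2a + 2b + 2s + 3
= 2(a + b + s + 1) + 1.
Since a + b + s + 1 is an integer, the sum is of the form 2k+1 for an integer k.

2(a + b + s + 1) + 1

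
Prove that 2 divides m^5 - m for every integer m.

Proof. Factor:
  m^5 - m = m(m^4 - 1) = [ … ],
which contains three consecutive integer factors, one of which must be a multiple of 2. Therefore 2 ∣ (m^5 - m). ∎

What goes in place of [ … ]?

(m - 1)m(m + 1)(m^2 + 1)

m^4 - 1 = (m^2 - 1)(m^2 + 1), and m^2 - 1 = (m-1)(m+1).
So m(m^4 - 1) = (m - 1)m(m + 1)(m^2 + 1).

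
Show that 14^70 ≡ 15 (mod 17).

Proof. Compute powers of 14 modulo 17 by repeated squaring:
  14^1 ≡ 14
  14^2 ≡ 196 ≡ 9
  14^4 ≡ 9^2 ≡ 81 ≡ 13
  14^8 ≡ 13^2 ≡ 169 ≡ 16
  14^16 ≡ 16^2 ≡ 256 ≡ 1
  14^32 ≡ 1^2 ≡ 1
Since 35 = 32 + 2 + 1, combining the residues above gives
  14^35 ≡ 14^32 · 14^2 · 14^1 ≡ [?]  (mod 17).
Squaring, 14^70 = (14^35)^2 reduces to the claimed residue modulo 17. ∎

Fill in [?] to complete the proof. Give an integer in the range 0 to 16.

7

14^32 · 14^2 · 14^1 ≡ 1 · 9 · 14 = 126.
126 mod 17 = 7, so 14^35 ≡ 7 (mod 17).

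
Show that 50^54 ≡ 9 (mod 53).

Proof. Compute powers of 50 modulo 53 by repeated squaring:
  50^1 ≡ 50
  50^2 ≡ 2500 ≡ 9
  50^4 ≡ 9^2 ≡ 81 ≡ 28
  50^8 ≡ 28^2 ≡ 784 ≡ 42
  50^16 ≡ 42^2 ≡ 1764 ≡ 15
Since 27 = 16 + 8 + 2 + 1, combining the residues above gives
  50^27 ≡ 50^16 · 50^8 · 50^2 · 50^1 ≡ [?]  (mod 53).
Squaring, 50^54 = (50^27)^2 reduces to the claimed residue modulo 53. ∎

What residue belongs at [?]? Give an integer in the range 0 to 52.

3

Multiply the listed residues: 15 · 42 · 9 · 50 = 630 → 5670 → 283500.
Reducing modulo 53: 283500 = 5349·53 + 3, so 50^27 ≡ 3.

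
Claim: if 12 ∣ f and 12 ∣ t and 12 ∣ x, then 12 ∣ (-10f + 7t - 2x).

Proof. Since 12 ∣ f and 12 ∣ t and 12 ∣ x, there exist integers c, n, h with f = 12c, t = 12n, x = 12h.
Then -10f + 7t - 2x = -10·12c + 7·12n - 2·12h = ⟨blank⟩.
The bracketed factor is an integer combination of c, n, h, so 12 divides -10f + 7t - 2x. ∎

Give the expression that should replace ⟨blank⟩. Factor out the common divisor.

12(-10c - 2h + 7n)

Pull the common 12 out of every term: -10·12c + 7·12n - 2·12h = 12(-10c - 2h + 7n).
-10c - 2h + 7n is an integer, which exhibits the divisibility.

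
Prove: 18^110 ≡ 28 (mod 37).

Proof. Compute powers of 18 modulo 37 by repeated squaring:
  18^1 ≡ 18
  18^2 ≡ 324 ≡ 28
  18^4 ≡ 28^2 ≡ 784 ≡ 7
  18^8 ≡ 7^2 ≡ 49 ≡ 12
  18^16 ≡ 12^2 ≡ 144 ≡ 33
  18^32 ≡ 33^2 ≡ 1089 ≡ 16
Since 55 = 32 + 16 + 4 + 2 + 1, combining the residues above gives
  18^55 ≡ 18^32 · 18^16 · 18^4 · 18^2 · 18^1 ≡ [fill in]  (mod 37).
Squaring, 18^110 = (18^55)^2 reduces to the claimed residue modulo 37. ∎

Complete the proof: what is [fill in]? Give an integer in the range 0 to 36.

Multiply the listed residues: 16 · 33 · 7 · 28 · 18 = 528 → 3696 → 103488 → 1862784.
Reducing modulo 37: 1862784 = 50345·37 + 19, so 18^55 ≡ 19.

19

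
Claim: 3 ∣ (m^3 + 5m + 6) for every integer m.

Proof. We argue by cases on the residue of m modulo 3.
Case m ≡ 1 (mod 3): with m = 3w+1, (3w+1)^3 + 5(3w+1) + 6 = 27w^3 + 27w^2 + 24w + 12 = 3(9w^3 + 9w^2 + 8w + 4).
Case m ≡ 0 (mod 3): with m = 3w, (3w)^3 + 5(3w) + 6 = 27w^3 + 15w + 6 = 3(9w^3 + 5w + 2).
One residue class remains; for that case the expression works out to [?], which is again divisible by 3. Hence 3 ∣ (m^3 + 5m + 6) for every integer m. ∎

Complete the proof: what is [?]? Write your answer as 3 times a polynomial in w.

The residues treated are {1, 0}, so the missing case is m ≡ 2 (mod 3); write m = 3w+2.
Then (3w+2)^3 + 5(3w+2) + 6 = 27w^3 + 54w^2 + 51w + 24 = 3(9w^3 + 18w^2 + 17w + 8).

3(9w^3 + 18w^2 + 17w + 8)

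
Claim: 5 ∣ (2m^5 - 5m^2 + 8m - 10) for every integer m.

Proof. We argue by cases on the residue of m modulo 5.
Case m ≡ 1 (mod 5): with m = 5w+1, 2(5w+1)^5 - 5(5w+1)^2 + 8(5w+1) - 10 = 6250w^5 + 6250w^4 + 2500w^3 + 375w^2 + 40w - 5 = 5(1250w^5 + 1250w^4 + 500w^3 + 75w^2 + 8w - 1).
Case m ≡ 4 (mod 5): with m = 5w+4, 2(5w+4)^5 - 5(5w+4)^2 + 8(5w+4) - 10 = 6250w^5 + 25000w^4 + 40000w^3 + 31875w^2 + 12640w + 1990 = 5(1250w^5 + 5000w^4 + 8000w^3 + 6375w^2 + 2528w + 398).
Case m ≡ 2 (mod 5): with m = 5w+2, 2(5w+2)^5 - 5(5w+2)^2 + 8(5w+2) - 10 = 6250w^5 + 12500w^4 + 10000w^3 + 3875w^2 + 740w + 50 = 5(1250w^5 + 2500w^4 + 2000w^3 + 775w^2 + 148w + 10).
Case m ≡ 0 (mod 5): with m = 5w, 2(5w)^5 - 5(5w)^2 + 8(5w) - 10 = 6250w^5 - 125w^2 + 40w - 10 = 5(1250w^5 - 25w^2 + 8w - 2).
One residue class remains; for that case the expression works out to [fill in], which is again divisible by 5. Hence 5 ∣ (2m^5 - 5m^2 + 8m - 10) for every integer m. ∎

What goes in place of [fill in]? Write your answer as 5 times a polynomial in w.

5(1250w^5 + 3750w^4 + 4500w^3 + 2675w^2 + 788w + 91)

The residues treated are {1, 4, 2, 0}, so the missing case is m ≡ 3 (mod 5); write m = 5w+3.
Then 2(5w+3)^5 - 5(5w+3)^2 + 8(5w+3) - 10 = 6250w^5 + 18750w^4 + 22500w^3 + 13375w^2 + 3940w + 455 = 5(1250w^5 + 3750w^4 + 4500w^3 + 2675w^2 + 788w + 91).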